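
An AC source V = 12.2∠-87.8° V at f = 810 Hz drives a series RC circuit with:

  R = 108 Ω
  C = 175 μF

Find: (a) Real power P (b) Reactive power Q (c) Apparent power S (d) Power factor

Step 1 — Angular frequency: ω = 2π·f = 2π·810 = 5089 rad/s.
Step 2 — Component impedances:
  R: Z = R = 108 Ω
  C: Z = 1/(jωC) = -j/(ω·C) = 0 - j1.123 Ω
Step 3 — Series combination: Z_total = R + C = 108 - j1.123 Ω = 108∠-0.6° Ω.
Step 4 — Source phasor: V = 12.2∠-87.8° V = 0.4683 - j12.19 V.
Step 5 — Current: I = V / Z = 0.005509 - j0.1128 A = 0.113∠-87.2° A.
Step 6 — Complex power: S = V·I* = 1.378 - j0.01433 VA.
Step 7 — Real power: P = Re(S) = 1.378 W.
Step 8 — Reactive power: Q = Im(S) = -0.01433 VAR.
Step 9 — Apparent power: |S| = 1.378 VA.
Step 10 — Power factor: PF = P/|S| = 0.9999 (leading).

(a) P = 1.378 W  (b) Q = -0.01433 VAR  (c) S = 1.378 VA  (d) PF = 0.9999 (leading)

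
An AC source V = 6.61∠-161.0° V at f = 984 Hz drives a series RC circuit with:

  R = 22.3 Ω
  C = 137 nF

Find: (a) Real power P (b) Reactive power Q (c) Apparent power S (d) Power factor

Step 1 — Angular frequency: ω = 2π·f = 2π·984 = 6183 rad/s.
Step 2 — Component impedances:
  R: Z = R = 22.3 Ω
  C: Z = 1/(jωC) = -j/(ω·C) = 0 - j1181 Ω
Step 3 — Series combination: Z_total = R + C = 22.3 - j1181 Ω = 1181∠-88.9° Ω.
Step 4 — Source phasor: V = 6.61∠-161.0° V = -6.25 - j2.152 V.
Step 5 — Current: I = V / Z = 0.001722 - j0.005326 A = 0.005598∠-72.1° A.
Step 6 — Complex power: S = V·I* = 0.0006988 - j0.037 VA.
Step 7 — Real power: P = Re(S) = 0.0006988 W.
Step 8 — Reactive power: Q = Im(S) = -0.037 VAR.
Step 9 — Apparent power: |S| = 0.037 VA.
Step 10 — Power factor: PF = P/|S| = 0.01889 (leading).

(a) P = 0.0006988 W  (b) Q = -0.037 VAR  (c) S = 0.037 VA  (d) PF = 0.01889 (leading)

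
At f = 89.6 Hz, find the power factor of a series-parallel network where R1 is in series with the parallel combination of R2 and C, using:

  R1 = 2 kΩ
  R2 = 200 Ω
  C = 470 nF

Step 1 — Angular frequency: ω = 2π·f = 2π·89.6 = 563 rad/s.
Step 2 — Component impedances:
  R1: Z = R = 2000 Ω
  R2: Z = R = 200 Ω
  C: Z = 1/(jωC) = -j/(ω·C) = 0 - j3779 Ω
Step 3 — Parallel branch: R2 || C = 1/(1/R2 + 1/C) = 199.4 - j10.55 Ω.
Step 4 — Series with R1: Z_total = R1 + (R2 || C) = 2199 - j10.55 Ω = 2199∠-0.3° Ω.
Step 5 — Power factor: PF = cos(φ) = Re(Z)/|Z| = 2199/2199 = 1.
Step 6 — Type: Im(Z) = -10.55 ⇒ leading (phase φ = -0.3°).

PF = 1 (leading, φ = -0.3°)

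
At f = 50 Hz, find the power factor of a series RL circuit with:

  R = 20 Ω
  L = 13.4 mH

Step 1 — Angular frequency: ω = 2π·f = 2π·50 = 314.2 rad/s.
Step 2 — Component impedances:
  R: Z = R = 20 Ω
  L: Z = jωL = j·314.2·0.0134 = 0 + j4.21 Ω
Step 3 — Series combination: Z_total = R + L = 20 + j4.21 Ω = 20.44∠11.9° Ω.
Step 4 — Power factor: PF = cos(φ) = Re(Z)/|Z| = 20/20.438 = 0.9786.
Step 5 — Type: Im(Z) = 4.21 ⇒ lagging (phase φ = 11.9°).

PF = 0.9786 (lagging, φ = 11.9°)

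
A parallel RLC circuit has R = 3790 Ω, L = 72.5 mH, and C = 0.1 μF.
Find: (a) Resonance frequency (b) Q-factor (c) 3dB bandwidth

Step 1 — Resonance: ω₀ = 1/√(LC) = 1/√(0.0725·1e-07) = 1.174e+04 rad/s.
Step 2 — f₀ = ω₀/(2π) = 1869 Hz.
Step 3 — Parallel Q: Q = R/(ω₀L) = 3790/(1.174e+04·0.0725) = 4.451.
Step 4 — Bandwidth: Δω = ω₀/Q = 2639 rad/s; BW = Δω/(2π) = 419.9 Hz.

(a) f₀ = 1869 Hz  (b) Q = 4.451  (c) BW = 419.9 Hz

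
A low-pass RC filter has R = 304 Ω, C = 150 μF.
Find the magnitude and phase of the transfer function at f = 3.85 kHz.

Step 1 — Angular frequency: ω = 2π·3850 = 2.419e+04 rad/s.
Step 2 — Transfer function: H(jω) = 1/(1 + jωRC).
Step 3 — Denominator: 1 + jωRC = 1 + j·2.419e+04·304·0.00015 = 1 + j1103.
Step 4 — H = 8.218e-07 - j0.0009066.
Step 5 — Magnitude: |H| = 0.0009066 (-60.9 dB); phase: φ = -89.9°.

|H| = 0.0009066 (-60.9 dB), φ = -89.9°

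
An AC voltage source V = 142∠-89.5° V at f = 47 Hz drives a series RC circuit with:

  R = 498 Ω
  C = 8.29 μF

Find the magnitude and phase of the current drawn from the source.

Step 1 — Angular frequency: ω = 2π·f = 2π·47 = 295.3 rad/s.
Step 2 — Component impedances:
  R: Z = R = 498 Ω
  C: Z = 1/(jωC) = -j/(ω·C) = 0 - j408.5 Ω
Step 3 — Series combination: Z_total = R + C = 498 - j408.5 Ω = 644.1∠-39.4° Ω.
Step 4 — Source phasor: V = 142∠-89.5° V = 1.239 - j142 V.
Step 5 — Ohm's law: I = V / Z_total = (1.239 - j142) / (498 - j408.5) = 0.1413 - j0.1692 A.
Step 6 — Convert to polar: |I| = 0.2205 A, ∠I = -50.1°.

I = 0.2205∠-50.1° A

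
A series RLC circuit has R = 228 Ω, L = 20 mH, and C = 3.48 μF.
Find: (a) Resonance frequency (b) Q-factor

Step 1 — Resonance condition Im(Z)=0 gives ω₀ = 1/√(LC).
Step 2 — ω₀ = 1/√(0.02·3.48e-06) = 3790 rad/s.
Step 3 — f₀ = ω₀/(2π) = 603.3 Hz.
Step 4 — Series Q: Q = ω₀L/R = 3790·0.02/228 = 0.3325.

(a) f₀ = 603.3 Hz  (b) Q = 0.3325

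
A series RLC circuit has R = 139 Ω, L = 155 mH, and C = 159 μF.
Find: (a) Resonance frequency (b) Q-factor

Step 1 — Resonance condition Im(Z)=0 gives ω₀ = 1/√(LC).
Step 2 — ω₀ = 1/√(0.155·0.000159) = 201.4 rad/s.
Step 3 — f₀ = ω₀/(2π) = 32.06 Hz.
Step 4 — Series Q: Q = ω₀L/R = 201.4·0.155/139 = 0.2246.

(a) f₀ = 32.06 Hz  (b) Q = 0.2246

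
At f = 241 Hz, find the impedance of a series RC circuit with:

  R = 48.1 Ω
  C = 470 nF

Step 1 — Angular frequency: ω = 2π·f = 2π·241 = 1514 rad/s.
Step 2 — Component impedances:
  R: Z = R = 48.1 Ω
  C: Z = 1/(jωC) = -j/(ω·C) = 0 - j1405 Ω
Step 3 — Series combination: Z_total = R + C = 48.1 - j1405 Ω = 1406∠-88.0° Ω.

Z = 48.1 - j1405 Ω = 1406∠-88.0° Ω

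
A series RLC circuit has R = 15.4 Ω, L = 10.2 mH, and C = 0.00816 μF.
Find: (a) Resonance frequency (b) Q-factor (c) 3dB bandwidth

Step 1 — Resonance: ω₀ = 1/√(LC) = 1/√(0.0102·8.16e-09) = 1.096e+05 rad/s.
Step 2 — f₀ = ω₀/(2π) = 1.745e+04 Hz.
Step 3 — Series Q: Q = ω₀L/R = 1.096e+05·0.0102/15.4 = 72.6.
Step 4 — Bandwidth: Δω = ω₀/Q = 1510 rad/s; BW = Δω/(2π) = 240.3 Hz.

(a) f₀ = 1.745e+04 Hz  (b) Q = 72.6  (c) BW = 240.3 Hz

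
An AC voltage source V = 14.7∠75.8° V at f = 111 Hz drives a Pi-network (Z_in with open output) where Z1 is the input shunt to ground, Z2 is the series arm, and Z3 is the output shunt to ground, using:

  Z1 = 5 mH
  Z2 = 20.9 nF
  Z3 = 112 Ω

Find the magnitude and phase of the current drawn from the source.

Step 1 — Angular frequency: ω = 2π·f = 2π·111 = 697.4 rad/s.
Step 2 — Component impedances:
  Z1: Z = jωL = j·697.4·0.005 = 0 + j3.487 Ω
  Z2: Z = 1/(jωC) = -j/(ω·C) = 0 - j6.86e+04 Ω
  Z3: Z = R = 112 Ω
Step 3 — With open output, the series arm Z2 and the output shunt Z3 appear in series to ground: Z2 + Z3 = 112 - j6.86e+04 Ω.
Step 4 — Parallel with input shunt Z1: Z_in = Z1 || (Z2 + Z3) = 2.894e-07 + j3.487 Ω = 3.487∠90.0° Ω.
Step 5 — Source phasor: V = 14.7∠75.8° V = 3.606 + j14.25 V.
Step 6 — Ohm's law: I = V / Z_total = (3.606 + j14.25) / (2.894e-07 + j3.487) = 4.086 - j1.034 A.
Step 7 — Convert to polar: |I| = 4.215 A, ∠I = -14.2°.

I = 4.215∠-14.2° A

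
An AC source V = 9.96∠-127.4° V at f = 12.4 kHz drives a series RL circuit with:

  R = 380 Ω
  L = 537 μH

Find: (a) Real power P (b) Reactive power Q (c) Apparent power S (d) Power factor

Step 1 — Angular frequency: ω = 2π·f = 2π·1.24e+04 = 7.791e+04 rad/s.
Step 2 — Component impedances:
  R: Z = R = 380 Ω
  L: Z = jωL = j·7.791e+04·0.000537 = 0 + j41.84 Ω
Step 3 — Series combination: Z_total = R + L = 380 + j41.84 Ω = 382.3∠6.3° Ω.
Step 4 — Source phasor: V = 9.96∠-127.4° V = -6.049 - j7.912 V.
Step 5 — Current: I = V / Z = -0.01799 - j0.01884 A = 0.02605∠-133.7° A.
Step 6 — Complex power: S = V·I* = 0.2579 + j0.0284 VA.
Step 7 — Real power: P = Re(S) = 0.2579 W.
Step 8 — Reactive power: Q = Im(S) = 0.0284 VAR.
Step 9 — Apparent power: |S| = 0.2595 VA.
Step 10 — Power factor: PF = P/|S| = 0.994 (lagging).

(a) P = 0.2579 W  (b) Q = 0.0284 VAR  (c) S = 0.2595 VA  (d) PF = 0.994 (lagging)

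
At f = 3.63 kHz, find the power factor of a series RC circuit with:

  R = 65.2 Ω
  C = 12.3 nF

Step 1 — Angular frequency: ω = 2π·f = 2π·3630 = 2.281e+04 rad/s.
Step 2 — Component impedances:
  R: Z = R = 65.2 Ω
  C: Z = 1/(jωC) = -j/(ω·C) = 0 - j3565 Ω
Step 3 — Series combination: Z_total = R + C = 65.2 - j3565 Ω = 3565∠-89.0° Ω.
Step 4 — Power factor: PF = cos(φ) = Re(Z)/|Z| = 65.2/3565 = 0.01829.
Step 5 — Type: Im(Z) = -3565 ⇒ leading (phase φ = -89.0°).

PF = 0.01829 (leading, φ = -89.0°)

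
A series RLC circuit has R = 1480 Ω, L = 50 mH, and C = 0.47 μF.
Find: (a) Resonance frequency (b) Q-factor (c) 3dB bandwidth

Step 1 — Resonance condition Im(Z)=0 gives ω₀ = 1/√(LC).
Step 2 — ω₀ = 1/√(0.05·4.7e-07) = 6523 rad/s.
Step 3 — f₀ = ω₀/(2π) = 1038 Hz.
Step 4 — Series Q: Q = ω₀L/R = 6523·0.05/1480 = 0.2204.
Step 5 — 3dB bandwidth: Δω = ω₀/Q = 2.96e+04 rad/s; BW = Δω/(2π) = 4711 Hz.

(a) f₀ = 1038 Hz  (b) Q = 0.2204  (c) BW = 4711 Hz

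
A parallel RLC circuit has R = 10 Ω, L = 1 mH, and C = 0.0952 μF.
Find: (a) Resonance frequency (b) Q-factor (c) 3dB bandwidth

Step 1 — Resonance: ω₀ = 1/√(LC) = 1/√(0.001·9.52e-08) = 1.025e+05 rad/s.
Step 2 — f₀ = ω₀/(2π) = 1.631e+04 Hz.
Step 3 — Parallel Q: Q = R/(ω₀L) = 10/(1.025e+05·0.001) = 0.09757.
Step 4 — Bandwidth: Δω = ω₀/Q = 1.05e+06 rad/s; BW = Δω/(2π) = 1.672e+05 Hz.

(a) f₀ = 1.631e+04 Hz  (b) Q = 0.09757  (c) BW = 1.672e+05 Hz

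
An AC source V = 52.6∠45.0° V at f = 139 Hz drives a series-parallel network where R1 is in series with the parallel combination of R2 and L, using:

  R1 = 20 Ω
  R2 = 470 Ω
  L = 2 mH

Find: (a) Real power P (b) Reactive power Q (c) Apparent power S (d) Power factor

Step 1 — Angular frequency: ω = 2π·f = 2π·139 = 873.4 rad/s.
Step 2 — Component impedances:
  R1: Z = R = 20 Ω
  R2: Z = R = 470 Ω
  L: Z = jωL = j·873.4·0.002 = 0 + j1.747 Ω
Step 3 — Parallel branch: R2 || L = 1/(1/R2 + 1/L) = 0.006492 + j1.747 Ω.
Step 4 — Series with R1: Z_total = R1 + (R2 || L) = 20.01 + j1.747 Ω = 20.08∠5.0° Ω.
Step 5 — Source phasor: V = 52.6∠45.0° V = 37.19 + j37.19 V.
Step 6 — Current: I = V / Z = 2.006 + j1.684 A = 2.619∠40.0° A.
Step 7 — Complex power: S = V·I* = 137.2 + j11.98 VA.
Step 8 — Real power: P = Re(S) = 137.2 W.
Step 9 — Reactive power: Q = Im(S) = 11.98 VAR.
Step 10 — Apparent power: |S| = 137.8 VA.
Step 11 — Power factor: PF = P/|S| = 0.9962 (lagging).

(a) P = 137.2 W  (b) Q = 11.98 VAR  (c) S = 137.8 VA  (d) PF = 0.9962 (lagging)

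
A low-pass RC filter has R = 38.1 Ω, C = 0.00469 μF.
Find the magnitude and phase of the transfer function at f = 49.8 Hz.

Step 1 — Angular frequency: ω = 2π·49.8 = 312.9 rad/s.
Step 2 — Transfer function: H(jω) = 1/(1 + jωRC).
Step 3 — Denominator: 1 + jωRC = 1 + j·312.9·38.1·4.69e-09 = 1 + j5.591e-05.
Step 4 — H = 1 - j5.591e-05.
Step 5 — Magnitude: |H| = 1 (-0.0 dB); phase: φ = -0.0°.

|H| = 1 (-0.0 dB), φ = -0.0°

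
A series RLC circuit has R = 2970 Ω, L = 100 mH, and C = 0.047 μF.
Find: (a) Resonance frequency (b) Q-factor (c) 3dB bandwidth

Step 1 — Resonance condition Im(Z)=0 gives ω₀ = 1/√(LC).
Step 2 — ω₀ = 1/√(0.1·4.7e-08) = 1.459e+04 rad/s.
Step 3 — f₀ = ω₀/(2π) = 2322 Hz.
Step 4 — Series Q: Q = ω₀L/R = 1.459e+04·0.1/2970 = 0.4911.
Step 5 — 3dB bandwidth: Δω = ω₀/Q = 2.97e+04 rad/s; BW = Δω/(2π) = 4727 Hz.

(a) f₀ = 2322 Hz  (b) Q = 0.4911  (c) BW = 4727 Hz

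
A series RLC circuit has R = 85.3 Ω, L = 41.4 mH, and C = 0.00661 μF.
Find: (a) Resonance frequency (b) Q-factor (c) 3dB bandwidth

Step 1 — Resonance: ω₀ = 1/√(LC) = 1/√(0.0414·6.61e-09) = 6.045e+04 rad/s.
Step 2 — f₀ = ω₀/(2π) = 9621 Hz.
Step 3 — Series Q: Q = ω₀L/R = 6.045e+04·0.0414/85.3 = 29.34.
Step 4 — Bandwidth: Δω = ω₀/Q = 2060 rad/s; BW = Δω/(2π) = 327.9 Hz.

(a) f₀ = 9621 Hz  (b) Q = 29.34  (c) BW = 327.9 Hz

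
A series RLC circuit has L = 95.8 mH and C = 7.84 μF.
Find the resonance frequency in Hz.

Step 1 — Resonance condition Im(Z)=0 gives ω₀ = 1/√(LC).
Step 2 — ω₀ = 1/√(0.0958·7.84e-06) = 1154 rad/s.
Step 3 — f₀ = ω₀/(2π) = 183.6 Hz.

f₀ = 183.6 Hz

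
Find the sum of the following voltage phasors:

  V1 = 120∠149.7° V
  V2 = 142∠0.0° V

Step 1 — Convert each phasor to rectangular form:
  V1 = 120·(cos(149.7°) + j·sin(149.7°)) = -103.6 + j60.54 V
  V2 = 142·(cos(0.0°) + j·sin(0.0°)) = 142 V
Step 2 — Sum components: V_total = 38.39 + j60.54 V.
Step 3 — Convert to polar: |V_total| = 71.69 V, ∠V_total = 57.6°.

V_total = 71.69∠57.6° V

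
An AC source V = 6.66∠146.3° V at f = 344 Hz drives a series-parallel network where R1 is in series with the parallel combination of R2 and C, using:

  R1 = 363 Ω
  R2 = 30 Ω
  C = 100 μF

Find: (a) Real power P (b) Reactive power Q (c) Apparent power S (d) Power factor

Step 1 — Angular frequency: ω = 2π·f = 2π·344 = 2161 rad/s.
Step 2 — Component impedances:
  R1: Z = R = 363 Ω
  R2: Z = R = 30 Ω
  C: Z = 1/(jωC) = -j/(ω·C) = 0 - j4.627 Ω
Step 3 — Parallel branch: R2 || C = 1/(1/R2 + 1/C) = 0.6969 - j4.519 Ω.
Step 4 — Series with R1: Z_total = R1 + (R2 || C) = 363.7 - j4.519 Ω = 363.7∠-0.7° Ω.
Step 5 — Source phasor: V = 6.66∠146.3° V = -5.541 + j3.695 V.
Step 6 — Current: I = V / Z = -0.01536 + j0.009969 A = 0.01831∠147.0° A.
Step 7 — Complex power: S = V·I* = 0.1219 - j0.001515 VA.
Step 8 — Real power: P = Re(S) = 0.1219 W.
Step 9 — Reactive power: Q = Im(S) = -0.001515 VAR.
Step 10 — Apparent power: |S| = 0.1219 VA.
Step 11 — Power factor: PF = P/|S| = 0.9999 (leading).

(a) P = 0.1219 W  (b) Q = -0.001515 VAR  (c) S = 0.1219 VA  (d) PF = 0.9999 (leading)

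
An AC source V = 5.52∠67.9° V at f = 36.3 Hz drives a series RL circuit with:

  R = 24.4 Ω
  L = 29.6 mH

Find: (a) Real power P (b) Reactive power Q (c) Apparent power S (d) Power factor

Step 1 — Angular frequency: ω = 2π·f = 2π·36.3 = 228.1 rad/s.
Step 2 — Component impedances:
  R: Z = R = 24.4 Ω
  L: Z = jωL = j·228.1·0.0296 = 0 + j6.751 Ω
Step 3 — Series combination: Z_total = R + L = 24.4 + j6.751 Ω = 25.32∠15.5° Ω.
Step 4 — Source phasor: V = 5.52∠67.9° V = 2.077 + j5.114 V.
Step 5 — Current: I = V / Z = 0.1329 + j0.1728 A = 0.218∠52.4° A.
Step 6 — Complex power: S = V·I* = 1.16 + j0.321 VA.
Step 7 — Real power: P = Re(S) = 1.16 W.
Step 8 — Reactive power: Q = Im(S) = 0.321 VAR.
Step 9 — Apparent power: |S| = 1.204 VA.
Step 10 — Power factor: PF = P/|S| = 0.9638 (lagging).

(a) P = 1.16 W  (b) Q = 0.321 VAR  (c) S = 1.204 VA  (d) PF = 0.9638 (lagging)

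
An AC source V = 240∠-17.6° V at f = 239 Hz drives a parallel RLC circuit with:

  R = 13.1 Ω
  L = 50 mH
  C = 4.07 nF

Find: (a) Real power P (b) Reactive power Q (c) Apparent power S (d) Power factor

Step 1 — Angular frequency: ω = 2π·f = 2π·239 = 1502 rad/s.
Step 2 — Component impedances:
  R: Z = R = 13.1 Ω
  L: Z = jωL = j·1502·0.05 = 0 + j75.08 Ω
  C: Z = 1/(jωC) = -j/(ω·C) = 0 - j1.636e+05 Ω
Step 3 — Parallel combination: 1/Z_total = 1/R + 1/L + 1/C; Z_total = 12.71 + j2.217 Ω = 12.91∠9.9° Ω.
Step 4 — Source phasor: V = 240∠-17.6° V = 228.8 - j72.57 V.
Step 5 — Current: I = V / Z = 16.5 - j8.585 A = 18.6∠-27.5° A.
Step 6 — Complex power: S = V·I* = 4397 + j766.8 VA.
Step 7 — Real power: P = Re(S) = 4397 W.
Step 8 — Reactive power: Q = Im(S) = 766.8 VAR.
Step 9 — Apparent power: |S| = 4463 VA.
Step 10 — Power factor: PF = P/|S| = 0.9851 (lagging).

(a) P = 4397 W  (b) Q = 766.8 VAR  (c) S = 4463 VA  (d) PF = 0.9851 (lagging)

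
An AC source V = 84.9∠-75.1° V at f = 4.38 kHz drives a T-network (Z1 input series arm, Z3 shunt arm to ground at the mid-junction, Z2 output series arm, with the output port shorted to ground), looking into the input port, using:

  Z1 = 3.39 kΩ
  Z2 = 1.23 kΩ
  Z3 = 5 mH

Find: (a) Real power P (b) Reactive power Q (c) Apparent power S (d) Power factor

Step 1 — Angular frequency: ω = 2π·f = 2π·4380 = 2.752e+04 rad/s.
Step 2 — Component impedances:
  Z1: Z = R = 3390 Ω
  Z2: Z = R = 1230 Ω
  Z3: Z = jωL = j·2.752e+04·0.005 = 0 + j137.6 Ω
Step 3 — With the output port shorted to ground, the output series arm Z2 runs from the junction to ground; the shunt arm Z3 also runs from the junction to ground. They appear in parallel: Z3 || Z2 = 15.2 + j135.9 Ω.
Step 4 — Series with input arm Z1: Z_in = Z1 + (Z3 || Z2) = 3405 + j135.9 Ω = 3408∠2.3° Ω.
Step 5 — Source phasor: V = 84.9∠-75.1° V = 21.83 - j82.05 V.
Step 6 — Current: I = V / Z = 0.005441 - j0.02431 A = 0.02491∠-77.4° A.
Step 7 — Complex power: S = V·I* = 2.113 + j0.08435 VA.
Step 8 — Real power: P = Re(S) = 2.113 W.
Step 9 — Reactive power: Q = Im(S) = 0.08435 VAR.
Step 10 — Apparent power: |S| = 2.115 VA.
Step 11 — Power factor: PF = P/|S| = 0.9992 (lagging).

(a) P = 2.113 W  (b) Q = 0.08435 VAR  (c) S = 2.115 VA  (d) PF = 0.9992 (lagging)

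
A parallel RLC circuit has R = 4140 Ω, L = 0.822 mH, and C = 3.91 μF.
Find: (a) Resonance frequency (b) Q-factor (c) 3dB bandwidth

Step 1 — Resonance: ω₀ = 1/√(LC) = 1/√(0.000822·3.91e-06) = 1.764e+04 rad/s.
Step 2 — f₀ = ω₀/(2π) = 2807 Hz.
Step 3 — Parallel Q: Q = R/(ω₀L) = 4140/(1.764e+04·0.000822) = 285.5.
Step 4 — Bandwidth: Δω = ω₀/Q = 61.78 rad/s; BW = Δω/(2π) = 9.832 Hz.

(a) f₀ = 2807 Hz  (b) Q = 285.5  (c) BW = 9.832 Hz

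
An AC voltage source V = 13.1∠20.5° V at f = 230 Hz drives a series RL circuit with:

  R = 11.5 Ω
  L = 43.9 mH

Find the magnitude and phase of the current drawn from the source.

Step 1 — Angular frequency: ω = 2π·f = 2π·230 = 1445 rad/s.
Step 2 — Component impedances:
  R: Z = R = 11.5 Ω
  L: Z = jωL = j·1445·0.0439 = 0 + j63.44 Ω
Step 3 — Series combination: Z_total = R + L = 11.5 + j63.44 Ω = 64.48∠79.7° Ω.
Step 4 — Source phasor: V = 13.1∠20.5° V = 12.27 + j4.588 V.
Step 5 — Ohm's law: I = V / Z_total = (12.27 + j4.588) / (11.5 + j63.44) = 0.104 - j0.1746 A.
Step 6 — Convert to polar: |I| = 0.2032 A, ∠I = -59.2°.

I = 0.2032∠-59.2° A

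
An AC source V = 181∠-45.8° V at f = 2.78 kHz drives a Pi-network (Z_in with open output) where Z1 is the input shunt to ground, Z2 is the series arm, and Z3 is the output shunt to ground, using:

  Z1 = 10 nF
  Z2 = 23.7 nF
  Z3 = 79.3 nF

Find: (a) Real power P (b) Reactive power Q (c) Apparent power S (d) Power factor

Step 1 — Angular frequency: ω = 2π·f = 2π·2780 = 1.747e+04 rad/s.
Step 2 — Component impedances:
  Z1: Z = 1/(jωC) = -j/(ω·C) = 0 - j5725 Ω
  Z2: Z = 1/(jωC) = -j/(ω·C) = 0 - j2416 Ω
  Z3: Z = 1/(jωC) = -j/(ω·C) = 0 - j721.9 Ω
Step 3 — With open output, the series arm Z2 and the output shunt Z3 appear in series to ground: Z2 + Z3 = 0 - j3138 Ω.
Step 4 — Parallel with input shunt Z1: Z_in = Z1 || (Z2 + Z3) = 0 - j2027 Ω = 2027∠-90.0° Ω.
Step 5 — Source phasor: V = 181∠-45.8° V = 126.2 - j129.8 V.
Step 6 — Current: I = V / Z = 0.06402 + j0.06226 A = 0.0893∠44.2° A.
Step 7 — Complex power: S = V·I* = 0 - j16.16 VA.
Step 8 — Real power: P = Re(S) = 0 W.
Step 9 — Reactive power: Q = Im(S) = -16.16 VAR.
Step 10 — Apparent power: |S| = 16.16 VA.
Step 11 — Power factor: PF = P/|S| = 0 (leading).

(a) P = 0 W  (b) Q = -16.16 VAR  (c) S = 16.16 VA  (d) PF = 0 (leading)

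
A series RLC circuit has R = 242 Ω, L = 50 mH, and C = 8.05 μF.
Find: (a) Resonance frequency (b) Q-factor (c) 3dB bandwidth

Step 1 — Resonance: ω₀ = 1/√(LC) = 1/√(0.05·8.05e-06) = 1576 rad/s.
Step 2 — f₀ = ω₀/(2π) = 250.9 Hz.
Step 3 — Series Q: Q = ω₀L/R = 1576·0.05/242 = 0.3257.
Step 4 — Bandwidth: Δω = ω₀/Q = 4840 rad/s; BW = Δω/(2π) = 770.3 Hz.

(a) f₀ = 250.9 Hz  (b) Q = 0.3257  (c) BW = 770.3 Hz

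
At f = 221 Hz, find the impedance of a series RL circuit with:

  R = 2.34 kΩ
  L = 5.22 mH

Step 1 — Angular frequency: ω = 2π·f = 2π·221 = 1389 rad/s.
Step 2 — Component impedances:
  R: Z = R = 2340 Ω
  L: Z = jωL = j·1389·0.00522 = 0 + j7.248 Ω
Step 3 — Series combination: Z_total = R + L = 2340 + j7.248 Ω = 2340∠0.2° Ω.

Z = 2340 + j7.248 Ω = 2340∠0.2° Ω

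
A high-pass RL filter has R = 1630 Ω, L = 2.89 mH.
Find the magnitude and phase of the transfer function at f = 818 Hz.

Step 1 — Angular frequency: ω = 2π·818 = 5140 rad/s.
Step 2 — Transfer function: H(jω) = jωL/(R + jωL).
Step 3 — Numerator jωL = j·14.85; denominator R + jωL = 1630 + j14.85.
Step 4 — H = 8.303e-05 + j0.009112.
Step 5 — Magnitude: |H| = 0.009112 (-40.8 dB); phase: φ = 89.5°.

|H| = 0.009112 (-40.8 dB), φ = 89.5°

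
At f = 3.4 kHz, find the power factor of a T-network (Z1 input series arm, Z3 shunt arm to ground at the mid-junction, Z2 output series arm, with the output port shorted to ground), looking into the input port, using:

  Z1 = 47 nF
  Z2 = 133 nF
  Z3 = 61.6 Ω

Step 1 — Angular frequency: ω = 2π·f = 2π·3400 = 2.136e+04 rad/s.
Step 2 — Component impedances:
  Z1: Z = 1/(jωC) = -j/(ω·C) = 0 - j996 Ω
  Z2: Z = 1/(jωC) = -j/(ω·C) = 0 - j352 Ω
  Z3: Z = R = 61.6 Ω
Step 3 — With the output port shorted to ground, the output series arm Z2 runs from the junction to ground; the shunt arm Z3 also runs from the junction to ground. They appear in parallel: Z3 || Z2 = 59.77 - j10.46 Ω.
Step 4 — Series with input arm Z1: Z_in = Z1 + (Z3 || Z2) = 59.77 - j1006 Ω = 1008∠-86.6° Ω.
Step 5 — Power factor: PF = cos(φ) = Re(Z)/|Z| = 59.769/1008.2 = 0.05928.
Step 6 — Type: Im(Z) = -1006 ⇒ leading (phase φ = -86.6°).

PF = 0.05928 (leading, φ = -86.6°)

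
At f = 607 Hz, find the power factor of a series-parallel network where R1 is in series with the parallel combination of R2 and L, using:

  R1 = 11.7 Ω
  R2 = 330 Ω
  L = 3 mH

Step 1 — Angular frequency: ω = 2π·f = 2π·607 = 3814 rad/s.
Step 2 — Component impedances:
  R1: Z = R = 11.7 Ω
  R2: Z = R = 330 Ω
  L: Z = jωL = j·3814·0.003 = 0 + j11.44 Ω
Step 3 — Parallel branch: R2 || L = 1/(1/R2 + 1/L) = 0.3962 + j11.43 Ω.
Step 4 — Series with R1: Z_total = R1 + (R2 || L) = 12.1 + j11.43 Ω = 16.64∠43.4° Ω.
Step 5 — Power factor: PF = cos(φ) = Re(Z)/|Z| = 12.096/16.641 = 0.7269.
Step 6 — Type: Im(Z) = 11.43 ⇒ lagging (phase φ = 43.4°).

PF = 0.7269 (lagging, φ = 43.4°)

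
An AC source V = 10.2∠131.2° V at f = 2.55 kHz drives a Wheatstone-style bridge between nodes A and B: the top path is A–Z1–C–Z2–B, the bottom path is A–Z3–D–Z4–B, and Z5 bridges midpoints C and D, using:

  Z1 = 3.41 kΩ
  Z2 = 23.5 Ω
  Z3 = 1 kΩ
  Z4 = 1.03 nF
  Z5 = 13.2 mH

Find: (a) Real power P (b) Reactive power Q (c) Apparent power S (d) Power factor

Step 1 — Angular frequency: ω = 2π·f = 2π·2550 = 1.602e+04 rad/s.
Step 2 — Component impedances:
  Z1: Z = R = 3410 Ω
  Z2: Z = R = 23.5 Ω
  Z3: Z = R = 1000 Ω
  Z4: Z = 1/(jωC) = -j/(ω·C) = 0 - j6.06e+04 Ω
  Z5: Z = jωL = j·1.602e+04·0.0132 = 0 + j211.5 Ω
Step 3 — Bridge requires nodal analysis (the Z5 bridge couples midpoints C and D, so the two paths cannot be reduced to a simple series/parallel combination). Setting node B to ground and injecting 1 A at node A, the 3-node admittance system at A, C, D solves to V_A = Z_AB = 803 + j126.6 Ω = 812.9∠9.0° Ω.
Step 4 — Source phasor: V = 10.2∠131.2° V = -6.719 + j7.675 V.
Step 5 — Current: I = V / Z = -0.006694 + j0.01061 A = 0.01255∠122.2° A.
Step 6 — Complex power: S = V·I* = 0.1264 + j0.01993 VA.
Step 7 — Real power: P = Re(S) = 0.1264 W.
Step 8 — Reactive power: Q = Im(S) = 0.01993 VAR.
Step 9 — Apparent power: |S| = 0.128 VA.
Step 10 — Power factor: PF = P/|S| = 0.9878 (lagging).

(a) P = 0.1264 W  (b) Q = 0.01993 VAR  (c) S = 0.128 VA  (d) PF = 0.9878 (lagging)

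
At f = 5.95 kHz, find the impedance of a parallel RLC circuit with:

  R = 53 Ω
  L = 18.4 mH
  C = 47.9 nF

Step 1 — Angular frequency: ω = 2π·f = 2π·5950 = 3.738e+04 rad/s.
Step 2 — Component impedances:
  R: Z = R = 53 Ω
  L: Z = jωL = j·3.738e+04·0.0184 = 0 + j687.9 Ω
  C: Z = 1/(jωC) = -j/(ω·C) = 0 - j558.4 Ω
Step 3 — Parallel combination: 1/Z_total = 1/R + 1/L + 1/C; Z_total = 52.98 - j0.9463 Ω = 52.99∠-1.0° Ω.

Z = 52.98 - j0.9463 Ω = 52.99∠-1.0° Ω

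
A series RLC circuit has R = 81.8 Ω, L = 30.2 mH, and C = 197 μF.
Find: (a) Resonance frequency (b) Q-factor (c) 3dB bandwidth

Step 1 — Resonance condition Im(Z)=0 gives ω₀ = 1/√(LC).
Step 2 — ω₀ = 1/√(0.0302·0.000197) = 410 rad/s.
Step 3 — f₀ = ω₀/(2π) = 65.25 Hz.
Step 4 — Series Q: Q = ω₀L/R = 410·0.0302/81.8 = 0.1514.
Step 5 — 3dB bandwidth: Δω = ω₀/Q = 2709 rad/s; BW = Δω/(2π) = 431.1 Hz.

(a) f₀ = 65.25 Hz  (b) Q = 0.1514  (c) BW = 431.1 Hz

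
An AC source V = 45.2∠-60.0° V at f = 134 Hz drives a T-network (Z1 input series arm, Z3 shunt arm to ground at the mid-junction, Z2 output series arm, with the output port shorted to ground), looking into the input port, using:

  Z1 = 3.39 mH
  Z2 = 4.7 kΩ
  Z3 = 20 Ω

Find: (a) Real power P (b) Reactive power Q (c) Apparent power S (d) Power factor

Step 1 — Angular frequency: ω = 2π·f = 2π·134 = 841.9 rad/s.
Step 2 — Component impedances:
  Z1: Z = jωL = j·841.9·0.00339 = 0 + j2.854 Ω
  Z2: Z = R = 4700 Ω
  Z3: Z = R = 20 Ω
Step 3 — With the output port shorted to ground, the output series arm Z2 runs from the junction to ground; the shunt arm Z3 also runs from the junction to ground. They appear in parallel: Z3 || Z2 = 19.92 Ω.
Step 4 — Series with input arm Z1: Z_in = Z1 + (Z3 || Z2) = 19.92 + j2.854 Ω = 20.12∠8.2° Ω.
Step 5 — Source phasor: V = 45.2∠-60.0° V = 22.6 - j39.14 V.
Step 6 — Current: I = V / Z = 0.8359 - j2.085 A = 2.247∠-68.2° A.
Step 7 — Complex power: S = V·I* = 100.5 + j14.41 VA.
Step 8 — Real power: P = Re(S) = 100.5 W.
Step 9 — Reactive power: Q = Im(S) = 14.41 VAR.
Step 10 — Apparent power: |S| = 101.5 VA.
Step 11 — Power factor: PF = P/|S| = 0.9899 (lagging).

(a) P = 100.5 W  (b) Q = 14.41 VAR  (c) S = 101.5 VA  (d) PF = 0.9899 (lagging)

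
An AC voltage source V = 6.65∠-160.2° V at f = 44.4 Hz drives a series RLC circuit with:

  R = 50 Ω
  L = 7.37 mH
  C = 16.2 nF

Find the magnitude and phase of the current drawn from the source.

Step 1 — Angular frequency: ω = 2π·f = 2π·44.4 = 279 rad/s.
Step 2 — Component impedances:
  R: Z = R = 50 Ω
  L: Z = jωL = j·279·0.00737 = 0 + j2.056 Ω
  C: Z = 1/(jωC) = -j/(ω·C) = 0 - j2.213e+05 Ω
Step 3 — Series combination: Z_total = R + L + C = 50 - j2.213e+05 Ω = 2.213e+05∠-90.0° Ω.
Step 4 — Source phasor: V = 6.65∠-160.2° V = -6.257 - j2.253 V.
Step 5 — Ohm's law: I = V / Z_total = (-6.257 - j2.253) / (50 - j2.213e+05) = 1.017e-05 - j2.828e-05 A.
Step 6 — Convert to polar: |I| = 3.005e-05 A, ∠I = -70.2°.

I = 3.005e-05∠-70.2° A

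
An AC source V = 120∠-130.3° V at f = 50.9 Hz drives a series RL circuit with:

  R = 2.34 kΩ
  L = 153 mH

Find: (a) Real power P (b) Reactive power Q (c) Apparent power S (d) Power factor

Step 1 — Angular frequency: ω = 2π·f = 2π·50.9 = 319.8 rad/s.
Step 2 — Component impedances:
  R: Z = R = 2340 Ω
  L: Z = jωL = j·319.8·0.153 = 0 + j48.93 Ω
Step 3 — Series combination: Z_total = R + L = 2340 + j48.93 Ω = 2341∠1.2° Ω.
Step 4 — Source phasor: V = 120∠-130.3° V = -77.61 - j91.52 V.
Step 5 — Current: I = V / Z = -0.03397 - j0.0384 A = 0.05127∠-131.5° A.
Step 6 — Complex power: S = V·I* = 6.151 + j0.1286 VA.
Step 7 — Real power: P = Re(S) = 6.151 W.
Step 8 — Reactive power: Q = Im(S) = 0.1286 VAR.
Step 9 — Apparent power: |S| = 6.153 VA.
Step 10 — Power factor: PF = P/|S| = 0.9998 (lagging).

(a) P = 6.151 W  (b) Q = 0.1286 VAR  (c) S = 6.153 VA  (d) PF = 0.9998 (lagging)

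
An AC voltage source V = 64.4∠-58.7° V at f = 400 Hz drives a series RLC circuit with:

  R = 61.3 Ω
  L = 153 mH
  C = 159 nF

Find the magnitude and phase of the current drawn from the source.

Step 1 — Angular frequency: ω = 2π·f = 2π·400 = 2513 rad/s.
Step 2 — Component impedances:
  R: Z = R = 61.3 Ω
  L: Z = jωL = j·2513·0.153 = 0 + j384.5 Ω
  C: Z = 1/(jωC) = -j/(ω·C) = 0 - j2502 Ω
Step 3 — Series combination: Z_total = R + L + C = 61.3 - j2118 Ω = 2119∠-88.3° Ω.
Step 4 — Source phasor: V = 64.4∠-58.7° V = 33.46 - j55.03 V.
Step 5 — Ohm's law: I = V / Z_total = (33.46 - j55.03) / (61.3 - j2118) = 0.02642 + j0.01503 A.
Step 6 — Convert to polar: |I| = 0.03039 A, ∠I = 29.6°.

I = 0.03039∠29.6° A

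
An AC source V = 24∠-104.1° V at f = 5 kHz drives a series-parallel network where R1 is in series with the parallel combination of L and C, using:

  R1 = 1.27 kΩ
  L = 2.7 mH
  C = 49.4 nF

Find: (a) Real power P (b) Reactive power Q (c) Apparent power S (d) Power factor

Step 1 — Angular frequency: ω = 2π·f = 2π·5000 = 3.142e+04 rad/s.
Step 2 — Component impedances:
  R1: Z = R = 1270 Ω
  L: Z = jωL = j·3.142e+04·0.0027 = 0 + j84.82 Ω
  C: Z = 1/(jωC) = -j/(ω·C) = 0 - j644.4 Ω
Step 3 — Parallel branch: L || C = 1/(1/L + 1/C) = 0 + j97.68 Ω.
Step 4 — Series with R1: Z_total = R1 + (L || C) = 1270 + j97.68 Ω = 1274∠4.4° Ω.
Step 5 — Source phasor: V = 24∠-104.1° V = -5.847 - j23.28 V.
Step 6 — Current: I = V / Z = -0.005978 - j0.01787 A = 0.01884∠-108.5° A.
Step 7 — Complex power: S = V·I* = 0.4509 + j0.03468 VA.
Step 8 — Real power: P = Re(S) = 0.4509 W.
Step 9 — Reactive power: Q = Im(S) = 0.03468 VAR.
Step 10 — Apparent power: |S| = 0.4522 VA.
Step 11 — Power factor: PF = P/|S| = 0.9971 (lagging).

(a) P = 0.4509 W  (b) Q = 0.03468 VAR  (c) S = 0.4522 VA  (d) PF = 0.9971 (lagging)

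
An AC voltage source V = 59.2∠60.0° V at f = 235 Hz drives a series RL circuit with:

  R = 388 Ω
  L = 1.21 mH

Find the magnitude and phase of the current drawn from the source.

Step 1 — Angular frequency: ω = 2π·f = 2π·235 = 1477 rad/s.
Step 2 — Component impedances:
  R: Z = R = 388 Ω
  L: Z = jωL = j·1477·0.00121 = 0 + j1.787 Ω
Step 3 — Series combination: Z_total = R + L = 388 + j1.787 Ω = 388∠0.3° Ω.
Step 4 — Source phasor: V = 59.2∠60.0° V = 29.6 + j51.27 V.
Step 5 — Ohm's law: I = V / Z_total = (29.6 + j51.27) / (388 + j1.787) = 0.0769 + j0.1318 A.
Step 6 — Convert to polar: |I| = 0.1526 A, ∠I = 59.7°.

I = 0.1526∠59.7° A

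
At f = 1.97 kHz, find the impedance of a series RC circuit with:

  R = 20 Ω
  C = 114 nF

Step 1 — Angular frequency: ω = 2π·f = 2π·1970 = 1.238e+04 rad/s.
Step 2 — Component impedances:
  R: Z = R = 20 Ω
  C: Z = 1/(jωC) = -j/(ω·C) = 0 - j708.7 Ω
Step 3 — Series combination: Z_total = R + C = 20 - j708.7 Ω = 709∠-88.4° Ω.

Z = 20 - j708.7 Ω = 709∠-88.4° Ω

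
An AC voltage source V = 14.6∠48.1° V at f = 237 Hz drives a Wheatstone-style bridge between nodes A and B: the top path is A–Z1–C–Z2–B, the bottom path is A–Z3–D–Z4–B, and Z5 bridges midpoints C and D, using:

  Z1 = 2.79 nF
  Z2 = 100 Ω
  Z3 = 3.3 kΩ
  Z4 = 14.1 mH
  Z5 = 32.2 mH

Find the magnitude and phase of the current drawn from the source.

Step 1 — Angular frequency: ω = 2π·f = 2π·237 = 1489 rad/s.
Step 2 — Component impedances:
  Z1: Z = 1/(jωC) = -j/(ω·C) = 0 - j2.407e+05 Ω
  Z2: Z = R = 100 Ω
  Z3: Z = R = 3300 Ω
  Z4: Z = jωL = j·1489·0.0141 = 0 + j21 Ω
  Z5: Z = jωL = j·1489·0.0322 = 0 + j47.95 Ω
Step 3 — Bridge requires nodal analysis (the Z5 bridge couples midpoints C and D, so the two paths cannot be reduced to a simple series/parallel combination). Setting node B to ground and injecting 1 A at node A, the 3-node admittance system at A, C, D solves to V_A = Z_AB = 3302 - j26.12 Ω = 3303∠-0.5° Ω.
Step 4 — Source phasor: V = 14.6∠48.1° V = 9.75 + j10.87 V.
Step 5 — Ohm's law: I = V / Z_total = (9.75 + j10.87) / (3302 - j26.12) = 0.002926 + j0.003314 A.
Step 6 — Convert to polar: |I| = 0.004421 A, ∠I = 48.6°.

I = 0.004421∠48.6° A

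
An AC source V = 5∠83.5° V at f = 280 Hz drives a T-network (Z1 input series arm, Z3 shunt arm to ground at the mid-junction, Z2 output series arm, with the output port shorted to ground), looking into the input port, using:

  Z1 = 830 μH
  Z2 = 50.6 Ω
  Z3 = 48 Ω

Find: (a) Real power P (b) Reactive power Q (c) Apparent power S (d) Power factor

Step 1 — Angular frequency: ω = 2π·f = 2π·280 = 1759 rad/s.
Step 2 — Component impedances:
  Z1: Z = jωL = j·1759·0.00083 = 0 + j1.46 Ω
  Z2: Z = R = 50.6 Ω
  Z3: Z = R = 48 Ω
Step 3 — With the output port shorted to ground, the output series arm Z2 runs from the junction to ground; the shunt arm Z3 also runs from the junction to ground. They appear in parallel: Z3 || Z2 = 24.63 Ω.
Step 4 — Series with input arm Z1: Z_in = Z1 + (Z3 || Z2) = 24.63 + j1.46 Ω = 24.68∠3.4° Ω.
Step 5 — Source phasor: V = 5∠83.5° V = 0.566 + j4.968 V.
Step 6 — Current: I = V / Z = 0.03481 + j0.1996 A = 0.2026∠80.1° A.
Step 7 — Complex power: S = V·I* = 1.011 + j0.05995 VA.
Step 8 — Real power: P = Re(S) = 1.011 W.
Step 9 — Reactive power: Q = Im(S) = 0.05995 VAR.
Step 10 — Apparent power: |S| = 1.013 VA.
Step 11 — Power factor: PF = P/|S| = 0.9982 (lagging).

(a) P = 1.011 W  (b) Q = 0.05995 VAR  (c) S = 1.013 VA  (d) PF = 0.9982 (lagging)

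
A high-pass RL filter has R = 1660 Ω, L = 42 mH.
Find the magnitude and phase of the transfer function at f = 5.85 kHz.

Step 1 — Angular frequency: ω = 2π·5850 = 3.676e+04 rad/s.
Step 2 — Transfer function: H(jω) = jωL/(R + jωL).
Step 3 — Numerator jωL = j·1544; denominator R + jωL = 1660 + j1544.
Step 4 — H = 0.4638 + j0.4987.
Step 5 — Magnitude: |H| = 0.681 (-3.3 dB); phase: φ = 47.1°.

|H| = 0.681 (-3.3 dB), φ = 47.1°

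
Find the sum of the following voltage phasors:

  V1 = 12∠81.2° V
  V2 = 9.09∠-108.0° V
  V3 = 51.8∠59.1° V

Step 1 — Convert each phasor to rectangular form:
  V1 = 12·(cos(81.2°) + j·sin(81.2°)) = 1.836 + j11.86 V
  V2 = 9.09·(cos(-108.0°) + j·sin(-108.0°)) = -2.809 - j8.645 V
  V3 = 51.8·(cos(59.1°) + j·sin(59.1°)) = 26.6 + j44.45 V
Step 2 — Sum components: V_total = 25.63 + j47.66 V.
Step 3 — Convert to polar: |V_total| = 54.11 V, ∠V_total = 61.7°.

V_total = 54.11∠61.7° V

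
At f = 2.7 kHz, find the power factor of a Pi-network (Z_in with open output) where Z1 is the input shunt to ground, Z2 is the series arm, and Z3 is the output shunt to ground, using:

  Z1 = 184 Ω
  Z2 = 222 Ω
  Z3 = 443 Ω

Step 1 — Angular frequency: ω = 2π·f = 2π·2700 = 1.696e+04 rad/s.
Step 2 — Component impedances:
  Z1: Z = R = 184 Ω
  Z2: Z = R = 222 Ω
  Z3: Z = R = 443 Ω
Step 3 — With open output, the series arm Z2 and the output shunt Z3 appear in series to ground: Z2 + Z3 = 665 Ω.
Step 4 — Parallel with input shunt Z1: Z_in = Z1 || (Z2 + Z3) = 144.1 Ω = 144.1∠0.0° Ω.
Step 5 — Power factor: PF = cos(φ) = Re(Z)/|Z| = 144.1/144.1 = 1.
Step 6 — Type: Im(Z) = 0 ⇒ unity (phase φ = 0.0°).

PF = 1 (unity, φ = 0.0°)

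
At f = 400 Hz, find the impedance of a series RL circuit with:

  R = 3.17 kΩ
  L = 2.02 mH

Step 1 — Angular frequency: ω = 2π·f = 2π·400 = 2513 rad/s.
Step 2 — Component impedances:
  R: Z = R = 3170 Ω
  L: Z = jωL = j·2513·0.00202 = 0 + j5.077 Ω
Step 3 — Series combination: Z_total = R + L = 3170 + j5.077 Ω = 3170∠0.1° Ω.

Z = 3170 + j5.077 Ω = 3170∠0.1° Ω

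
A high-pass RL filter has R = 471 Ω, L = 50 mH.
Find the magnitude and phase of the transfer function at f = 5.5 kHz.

Step 1 — Angular frequency: ω = 2π·5500 = 3.456e+04 rad/s.
Step 2 — Transfer function: H(jω) = jωL/(R + jωL).
Step 3 — Numerator jωL = j·1728; denominator R + jωL = 471 + j1728.
Step 4 — H = 0.9308 + j0.2537.
Step 5 — Magnitude: |H| = 0.9648 (-0.3 dB); phase: φ = 15.2°.

|H| = 0.9648 (-0.3 dB), φ = 15.2°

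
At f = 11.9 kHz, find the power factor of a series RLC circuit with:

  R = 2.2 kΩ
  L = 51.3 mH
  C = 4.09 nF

Step 1 — Angular frequency: ω = 2π·f = 2π·1.19e+04 = 7.477e+04 rad/s.
Step 2 — Component impedances:
  R: Z = R = 2200 Ω
  L: Z = jωL = j·7.477e+04·0.0513 = 0 + j3836 Ω
  C: Z = 1/(jωC) = -j/(ω·C) = 0 - j3270 Ω
Step 3 — Series combination: Z_total = R + L + C = 2200 + j565.7 Ω = 2272∠14.4° Ω.
Step 4 — Power factor: PF = cos(φ) = Re(Z)/|Z| = 2200/2271.6 = 0.9685.
Step 5 — Type: Im(Z) = 565.7 ⇒ lagging (phase φ = 14.4°).

PF = 0.9685 (lagging, φ = 14.4°)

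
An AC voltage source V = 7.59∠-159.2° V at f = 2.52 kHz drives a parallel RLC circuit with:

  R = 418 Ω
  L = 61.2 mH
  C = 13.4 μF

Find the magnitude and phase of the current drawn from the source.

Step 1 — Angular frequency: ω = 2π·f = 2π·2520 = 1.583e+04 rad/s.
Step 2 — Component impedances:
  R: Z = R = 418 Ω
  L: Z = jωL = j·1.583e+04·0.0612 = 0 + j969 Ω
  C: Z = 1/(jωC) = -j/(ω·C) = 0 - j4.713 Ω
Step 3 — Parallel combination: 1/Z_total = 1/R + 1/L + 1/C; Z_total = 0.05366 - j4.736 Ω = 4.736∠-89.4° Ω.
Step 4 — Source phasor: V = 7.59∠-159.2° V = -7.095 - j2.695 V.
Step 5 — Ohm's law: I = V / Z_total = (-7.095 - j2.695) / (0.05366 - j4.736) = 0.5521 - j1.505 A.
Step 6 — Convert to polar: |I| = 1.603 A, ∠I = -69.8°.

I = 1.603∠-69.8° A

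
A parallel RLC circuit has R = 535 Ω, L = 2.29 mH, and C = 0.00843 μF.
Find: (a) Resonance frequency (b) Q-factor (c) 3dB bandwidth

Step 1 — Resonance: ω₀ = 1/√(LC) = 1/√(0.00229·8.43e-09) = 2.276e+05 rad/s.
Step 2 — f₀ = ω₀/(2π) = 3.622e+04 Hz.
Step 3 — Parallel Q: Q = R/(ω₀L) = 535/(2.276e+05·0.00229) = 1.026.
Step 4 — Bandwidth: Δω = ω₀/Q = 2.217e+05 rad/s; BW = Δω/(2π) = 3.529e+04 Hz.

(a) f₀ = 3.622e+04 Hz  (b) Q = 1.026  (c) BW = 3.529e+04 Hz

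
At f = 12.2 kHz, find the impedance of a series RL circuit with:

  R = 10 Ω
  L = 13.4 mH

Step 1 — Angular frequency: ω = 2π·f = 2π·1.22e+04 = 7.665e+04 rad/s.
Step 2 — Component impedances:
  R: Z = R = 10 Ω
  L: Z = jωL = j·7.665e+04·0.0134 = 0 + j1027 Ω
Step 3 — Series combination: Z_total = R + L = 10 + j1027 Ω = 1027∠89.4° Ω.

Z = 10 + j1027 Ω = 1027∠89.4° Ω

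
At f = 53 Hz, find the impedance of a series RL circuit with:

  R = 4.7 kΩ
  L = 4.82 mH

Step 1 — Angular frequency: ω = 2π·f = 2π·53 = 333 rad/s.
Step 2 — Component impedances:
  R: Z = R = 4700 Ω
  L: Z = jωL = j·333·0.00482 = 0 + j1.605 Ω
Step 3 — Series combination: Z_total = R + L = 4700 + j1.605 Ω = 4700∠0.0° Ω.

Z = 4700 + j1.605 Ω = 4700∠0.0° Ω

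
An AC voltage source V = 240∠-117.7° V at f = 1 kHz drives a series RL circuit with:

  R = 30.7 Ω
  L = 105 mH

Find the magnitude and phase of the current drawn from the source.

Step 1 — Angular frequency: ω = 2π·f = 2π·1000 = 6283 rad/s.
Step 2 — Component impedances:
  R: Z = R = 30.7 Ω
  L: Z = jωL = j·6283·0.105 = 0 + j659.7 Ω
Step 3 — Series combination: Z_total = R + L = 30.7 + j659.7 Ω = 660.4∠87.3° Ω.
Step 4 — Source phasor: V = 240∠-117.7° V = -111.6 - j212.5 V.
Step 5 — Ohm's law: I = V / Z_total = (-111.6 - j212.5) / (30.7 + j659.7) = -0.3292 + j0.1538 A.
Step 6 — Convert to polar: |I| = 0.3634 A, ∠I = 155.0°.

I = 0.3634∠155.0° A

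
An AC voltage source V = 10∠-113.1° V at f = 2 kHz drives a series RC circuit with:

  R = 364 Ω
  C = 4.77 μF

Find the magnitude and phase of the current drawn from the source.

Step 1 — Angular frequency: ω = 2π·f = 2π·2000 = 1.257e+04 rad/s.
Step 2 — Component impedances:
  R: Z = R = 364 Ω
  C: Z = 1/(jωC) = -j/(ω·C) = 0 - j16.68 Ω
Step 3 — Series combination: Z_total = R + C = 364 - j16.68 Ω = 364.4∠-2.6° Ω.
Step 4 — Source phasor: V = 10∠-113.1° V = -3.923 - j9.198 V.
Step 5 — Ohm's law: I = V / Z_total = (-3.923 - j9.198) / (364 - j16.68) = -0.0096 - j0.02571 A.
Step 6 — Convert to polar: |I| = 0.02744 A, ∠I = -110.5°.

I = 0.02744∠-110.5° A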